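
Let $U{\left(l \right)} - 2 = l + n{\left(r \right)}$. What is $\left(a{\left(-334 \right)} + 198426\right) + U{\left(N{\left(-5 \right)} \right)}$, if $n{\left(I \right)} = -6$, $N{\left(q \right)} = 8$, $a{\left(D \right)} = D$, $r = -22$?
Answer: $198096$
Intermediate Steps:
$U{\left(l \right)} = -4 + l$ ($U{\left(l \right)} = 2 + \left(l - 6\right) = 2 + \left(-6 + l\right) = -4 + l$)
$\left(a{\left(-334 \right)} + 198426\right) + U{\left(N{\left(-5 \right)} \right)} = \left(-334 + 198426\right) + \left(-4 + 8\right) = 198092 + 4 = 198096$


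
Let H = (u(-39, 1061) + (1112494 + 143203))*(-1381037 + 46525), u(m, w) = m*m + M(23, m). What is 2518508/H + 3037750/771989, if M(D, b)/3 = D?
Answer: 67064884352686363/17043329028345916 ≈ 3.9350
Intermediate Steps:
M(D, b) = 3*D
u(m, w) = 69 + m² (u(m, w) = m*m + 3*23 = m² + 69 = 69 + m²)
H = -1677864588944 (H = ((69 + (-39)²) + (1112494 + 143203))*(-1381037 + 46525) = ((69 + 1521) + 1255697)*(-1334512) = (1590 + 1255697)*(-1334512) = 1257287*(-1334512) = -1677864588944)
2518508/H + 3037750/771989 = 2518508/(-1677864588944) + 3037750/771989 = 2518508*(-1/1677864588944) + 3037750*(1/771989) = -629627/419466147236 + 3037750/771989 = 67064884352686363/17043329028345916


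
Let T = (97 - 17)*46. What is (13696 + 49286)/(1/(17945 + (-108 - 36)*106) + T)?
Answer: 168854742/9866081 ≈ 17.115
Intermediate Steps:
T = 3680 (T = 80*46 = 3680)
(13696 + 49286)/(1/(17945 + (-108 - 36)*106) + T) = (13696 + 49286)/(1/(17945 + (-108 - 36)*106) + 3680) = 62982/(1/(17945 - 144*106) + 3680) = 62982/(1/(17945 - 15264) + 3680) = 62982/(1/2681 + 3680) = 62982/(9866081/2681) = 62982*(2681/9866081) = 168854742/9866081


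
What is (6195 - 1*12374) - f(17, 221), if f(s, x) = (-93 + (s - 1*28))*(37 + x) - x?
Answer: 20874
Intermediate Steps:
f(s, x) = -x + (-121 + s)*(37 + x) (f(s, x) = (-93 + (s - 28))*(37 + x) - x = (-93 + (-28 + s))*(37 + x) - x = (-121 + s)*(37 + x) - x = -x + (-121 + s)*(37 + x))
(6195 - 1*12374) - f(17, 221) = (6195 - 1*12374) - (-4477 - 122*221 + 37*17 + 17*221) = (6195 - 12374) - (-4477 - 26962 + 629 + 3757) = -6179 - 1*(-27053) = -6179 + 27053 = 20874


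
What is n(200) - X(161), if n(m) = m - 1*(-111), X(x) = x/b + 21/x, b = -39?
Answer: 282553/897 ≈ 315.00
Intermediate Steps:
X(x) = 21/x - x/39 (X(x) = x/(-39) + 21/x = x*(-1/39) + 21/x = -x/39 + 21/x = 21/x - x/39)
n(m) = 111 + m (n(m) = m + 111 = 111 + m)
n(200) - X(161) = (111 + 200) - (21/161 - 1/39*161) = 311 - (21*(1/161) - 161/39) = 311 - (3/23 - 161/39) = 311 - 1*(-3586/897) = 311 + 3586/897 = 282553/897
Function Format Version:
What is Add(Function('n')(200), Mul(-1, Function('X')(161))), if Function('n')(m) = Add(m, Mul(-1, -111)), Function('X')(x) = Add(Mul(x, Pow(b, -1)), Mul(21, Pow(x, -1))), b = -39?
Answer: Rational(282553, 897) ≈ 315.00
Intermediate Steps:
Function('X')(x) = Add(Mul(21, Pow(x, -1)), Mul(Rational(-1, 39), x)) (Function('X')(x) = Add(Mul(x, Pow(-39, -1)), Mul(21, Pow(x, -1))) = Add(Mul(x, Rational(-1, 39)), Mul(21, Pow(x, -1))) = Add(Mul(Rational(-1, 39), x), Mul(21, Pow(x, -1))) = Add(Mul(21, Pow(x, -1)), Mul(Rational(-1, 39), x)))
Function('n')(m) = Add(111, m) (Function('n')(m) = Add(m, 111) = Add(111, m))
Add(Function('n')(200), Mul(-1, Function('X')(161))) = Add(Add(111, 200), Mul(-1, Add(Mul(21, Pow(161, -1)), Mul(Rational(-1, 39), 161)))) = Add(311, Mul(-1, Add(Mul(21, Rational(1, 161)), Rational(-161, 39)))) = Add(311, Mul(-1, Add(Rational(3, 23), Rational(-161, 39)))) = Add(311, Mul(-1, Rational(-3586, 897))) = Add(311, Rational(3586, 897)) = Rational(282553, 897)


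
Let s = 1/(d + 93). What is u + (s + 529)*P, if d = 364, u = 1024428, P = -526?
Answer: 341000992/457 ≈ 7.4617e+5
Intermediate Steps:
s = 1/457 (s = 1/(364 + 93) = 1/457 ≈ 0.0021882)
u + (s + 529)*P = 1024428 + (1/457 + 529)*(-526) = 1024428 + (241754/457)*(-526) = 1024428 - 127162604/457 = 341000992/457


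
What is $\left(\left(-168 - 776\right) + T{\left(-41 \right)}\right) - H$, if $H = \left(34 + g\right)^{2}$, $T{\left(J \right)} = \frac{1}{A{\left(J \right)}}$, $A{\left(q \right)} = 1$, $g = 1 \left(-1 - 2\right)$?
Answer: $-1904$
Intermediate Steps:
$g = -3$ ($g = 1 \left(-3\right) = -3$)
$T{\left(J \right)} = 1$ ($T{\left(J \right)} = 1^{-1} = 1$)
$H = 961$ ($H = \left(34 - 3\right)^{2} = 31^{2} = 961$)
$\left(\left(-168 - 776\right) + T{\left(-41 \right)}\right) - H = \left(\left(-168 - 776\right) + 1\right) - 961 = \left(-944 + 1\right) - 961 = -943 - 961 = -1904$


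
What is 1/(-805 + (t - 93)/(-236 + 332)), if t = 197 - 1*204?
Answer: -24/19345 ≈ -0.0012406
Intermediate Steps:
t = -7 (t = 197 - 204 = -7)
1/(-805 + (t - 93)/(-236 + 332)) = 1/(-805 + (-7 - 93)/(-236 + 332)) = 1/(-805 - 100/96) = 1/(-805 - 100*1/96) = 1/(-805 - 25/24) = 1/(-19345/24) = -24/19345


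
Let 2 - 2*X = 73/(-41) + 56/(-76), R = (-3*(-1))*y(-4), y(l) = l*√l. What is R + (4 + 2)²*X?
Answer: 63342/779 - 24*I ≈ 81.312 - 24.0*I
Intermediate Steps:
y(l) = l^(3/2)
R = -24*I (R = (-3*(-1))*(-4)^(3/2) = 3*(-8*I) = -24*I ≈ -24.0*I)
X = 3519/1558 (X = 1 - (73/(-41) + 56/(-76))/2 = 1 - (73*(-1/41) + 56*(-1/76))/2 = 1 - (-73/41 - 14/19)/2 = 1 - ½*(-1961/779) = 1 + 1961/1558 = 3519/1558 ≈ 2.2587)
R + (4 + 2)²*X = -24*I + (4 + 2)²*(3519/1558) = -24*I + 6²*(3519/1558) = -24*I + 36*(3519/1558) = -24*I + 63342/779 = 63342/779 - 24*I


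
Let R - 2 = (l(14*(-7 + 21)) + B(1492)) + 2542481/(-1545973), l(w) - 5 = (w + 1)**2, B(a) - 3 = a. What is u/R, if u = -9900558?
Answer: -7652997676467/31158587561 ≈ -245.61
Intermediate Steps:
B(a) = 3 + a
l(w) = 5 + (1 + w)**2 (l(w) = 5 + (w + 1)**2 = 5 + (1 + w)**2)
R = 62317175122/1545973 (R = 2 + (((5 + (1 + 14*(-7 + 21))**2) + (3 + 1492)) + 2542481/(-1545973)) = 2 + (((5 + (1 + 14*14)**2) + 1495) + 2542481*(-1/1545973)) = 2 + (((5 + (1 + 196)**2) + 1495) - 2542481/1545973) = 2 + (((5 + 197**2) + 1495) - 2542481/1545973) = 2 + (((5 + 38809) + 1495) - 2542481/1545973) = 2 + ((38814 + 1495) - 2542481/1545973) = 2 + (40309 - 2542481/1545973) = 2 + 62314083176/1545973 = 62317175122/1545973 ≈ 40309.)
u/R = -9900558/62317175122/1545973 = -9900558*1545973/62317175122 = -7652997676467/31158587561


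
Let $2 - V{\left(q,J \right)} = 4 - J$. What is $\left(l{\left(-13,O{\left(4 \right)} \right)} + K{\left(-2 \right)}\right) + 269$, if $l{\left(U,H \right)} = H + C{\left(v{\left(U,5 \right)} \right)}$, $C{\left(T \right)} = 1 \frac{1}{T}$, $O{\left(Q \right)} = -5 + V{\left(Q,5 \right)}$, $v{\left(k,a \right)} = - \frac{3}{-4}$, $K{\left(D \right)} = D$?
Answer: $\frac{799}{3} \approx 266.33$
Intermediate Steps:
$V{\left(q,J \right)} = -2 + J$ ($V{\left(q,J \right)} = 2 - \left(4 - J\right) = 2 + \left(-4 + J\right) = -2 + J$)
$v{\left(k,a \right)} = \frac{3}{4}$ ($v{\left(k,a \right)} = \left(-3\right) \left(- \frac{1}{4}\right) = \frac{3}{4}$)
$O{\left(Q \right)} = -2$ ($O{\left(Q \right)} = -5 + \left(-2 + 5\right) = -5 + 3 = -2$)
$C{\left(T \right)} = \frac{1}{T}$
$l{\left(U,H \right)} = \frac{4}{3} + H$ ($l{\left(U,H \right)} = H + \frac{1}{\frac{3}{4}} = H + \frac{4}{3} = \frac{4}{3} + H$)
$\left(l{\left(-13,O{\left(4 \right)} \right)} + K{\left(-2 \right)}\right) + 269 = \left(\left(\frac{4}{3} - 2\right) - 2\right) + 269 = \left(- \frac{2}{3} - 2\right) + 269 = - \frac{8}{3} + 269 = \frac{799}{3}$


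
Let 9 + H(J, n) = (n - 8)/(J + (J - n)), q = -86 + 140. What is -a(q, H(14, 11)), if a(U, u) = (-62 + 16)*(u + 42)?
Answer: 25944/17 ≈ 1526.1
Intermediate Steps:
q = 54
H(J, n) = -9 + (-8 + n)/(-n + 2*J) (H(J, n) = -9 + (n - 8)/(J + (J - n)) = -9 + (-8 + n)/(-n + 2*J))
a(U, u) = -1932 - 46*u (a(U, u) = -46*(42 + u) = -1932 - 46*u)
-a(q, H(14, 11)) = -(-1932 - 92*(-4 - 9*14 + 5*11)/(-1*11 + 2*14)) = -(-1932 - 92*(-4 - 126 + 55)/(-11 + 28)) = -(-1932 - 92*(-75)/17) = -(-1932 - 46*(-150/17)) = -(-1932 + 6900/17) = -1*(-25944/17) = 25944/17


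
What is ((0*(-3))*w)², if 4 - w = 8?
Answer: 0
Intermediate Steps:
w = -4 (w = 4 - 1*8 = 4 - 8 = -4)
((0*(-3))*w)² = ((0*(-3))*(-4))² = (0*(-4))² = 0² = 0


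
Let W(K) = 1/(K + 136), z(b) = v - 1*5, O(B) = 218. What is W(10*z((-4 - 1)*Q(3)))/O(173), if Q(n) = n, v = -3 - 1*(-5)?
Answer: 1/23108 ≈ 4.3275e-5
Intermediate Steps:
v = 2 (v = -3 + 5 = 2)
z(b) = -3 (z(b) = 2 - 1*5 = 2 - 5 = -3)
W(K) = 1/(136 + K)
W(10*z((-4 - 1)*Q(3)))/O(173) = 1/((136 + 10*(-3))*218) = (1/218)/(136 - 30) = (1/218)/106 = (1/106)*(1/218) = 1/23108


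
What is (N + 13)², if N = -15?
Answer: 4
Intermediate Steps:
(N + 13)² = (-15 + 13)² = (-2)² = 4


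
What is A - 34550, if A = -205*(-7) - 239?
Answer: -33354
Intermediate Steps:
A = 1196 (A = 1435 - 239 = 1196)
A - 34550 = 1196 - 34550 = -33354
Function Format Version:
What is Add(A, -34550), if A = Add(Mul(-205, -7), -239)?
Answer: -33354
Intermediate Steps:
A = 1196 (A = Add(1435, -239) = 1196)
Add(A, -34550) = Add(1196, -34550) = -33354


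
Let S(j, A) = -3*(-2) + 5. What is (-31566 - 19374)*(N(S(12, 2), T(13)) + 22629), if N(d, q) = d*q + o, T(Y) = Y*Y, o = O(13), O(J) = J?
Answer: -1248080940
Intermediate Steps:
o = 13
S(j, A) = 11 (S(j, A) = 6 + 5 = 11)
T(Y) = Y²
N(d, q) = 13 + d*q (N(d, q) = d*q + 13 = 13 + d*q)
(-31566 - 19374)*(N(S(12, 2), T(13)) + 22629) = (-31566 - 19374)*((13 + 11*13²) + 22629) = -50940*((13 + 11*169) + 22629) = -50940*((13 + 1859) + 22629) = -50940*(1872 + 22629) = -50940*24501 = -1248080940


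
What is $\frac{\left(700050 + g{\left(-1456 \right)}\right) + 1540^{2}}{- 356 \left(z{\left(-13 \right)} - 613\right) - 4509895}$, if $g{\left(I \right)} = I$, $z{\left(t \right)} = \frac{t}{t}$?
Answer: $- \frac{3070194}{4292023} \approx -0.71533$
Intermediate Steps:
$z{\left(t \right)} = 1$
$\frac{\left(700050 + g{\left(-1456 \right)}\right) + 1540^{2}}{- 356 \left(z{\left(-13 \right)} - 613\right) - 4509895} = \frac{\left(700050 - 1456\right) + 1540^{2}}{- 356 \left(1 - 613\right) - 4509895} = \frac{698594 + 2371600}{\left(-356\right) \left(-612\right) - 4509895} = \frac{3070194}{217872 - 4509895} = \frac{3070194}{-4292023} = 3070194 \left(- \frac{1}{4292023}\right) = - \frac{3070194}{4292023}$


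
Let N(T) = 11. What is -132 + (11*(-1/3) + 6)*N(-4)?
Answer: -319/3 ≈ -106.33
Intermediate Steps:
-132 + (11*(-1/3) + 6)*N(-4) = -132 + (11*(-1/3) + 6)*11 = -132 + (11*(-1*⅓) + 6)*11 = -132 + (11*(-⅓) + 6)*11 = -132 + (-11/3 + 6)*11 = -132 + (7/3)*11 = -132 + 77/3 = -319/3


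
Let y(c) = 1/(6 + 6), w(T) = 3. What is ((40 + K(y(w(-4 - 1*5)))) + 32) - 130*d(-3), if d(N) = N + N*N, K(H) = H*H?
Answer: -101951/144 ≈ -707.99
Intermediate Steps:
y(c) = 1/12
K(H) = H**2
d(N) = N + N**2
((40 + K(y(w(-4 - 1*5)))) + 32) - 130*d(-3) = ((40 + (1/12)**2) + 32) - (-390)*(1 - 3) = ((40 + 1/144) + 32) - (-390)*(-2) = (5761/144 + 32) - 130*6 = 10369/144 - 780 = -101951/144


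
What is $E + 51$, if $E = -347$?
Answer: $-296$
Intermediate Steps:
$E + 51 = -347 + 51 = -296$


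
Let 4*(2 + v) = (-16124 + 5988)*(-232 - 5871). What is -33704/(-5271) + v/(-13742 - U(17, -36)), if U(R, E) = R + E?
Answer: -81053495008/72333933 ≈ -1120.5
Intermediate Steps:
v = 15465000 (v = -2 + ((-16124 + 5988)*(-232 - 5871))/4 = -2 + (-10136*(-6103))/4 = -2 + (¼)*61860008 = -2 + 15465002 = 15465000)
U(R, E) = E + R
-33704/(-5271) + v/(-13742 - U(17, -36)) = -33704/(-5271) + 15465000/(-13742 - (-36 + 17)) = -33704*(-1/5271) + 15465000/(-13742 - 1*(-19)) = 33704/5271 + 15465000/(-13742 + 19) = 33704/5271 + 15465000/(-13723) = 33704/5271 + 15465000*(-1/13723) = 33704/5271 - 15465000/13723 = -81053495008/72333933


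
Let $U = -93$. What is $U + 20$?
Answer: $-73$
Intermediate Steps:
$U + 20 = -93 + 20 = -73$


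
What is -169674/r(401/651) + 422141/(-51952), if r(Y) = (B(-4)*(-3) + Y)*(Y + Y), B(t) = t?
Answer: -9786768456127/895808336 ≈ -10925.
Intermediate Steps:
r(Y) = 2*Y*(12 + Y) (r(Y) = (-4*(-3) + Y)*(Y + Y) = (12 + Y)*(2*Y) = 2*Y*(12 + Y))
-169674/r(401/651) + 422141/(-51952) = -169674*651/(802*(12 + 401/651)) + 422141/(-51952) = -169674*651/(802*(12 + 401*(1/651))) + 422141*(-1/51952) = -169674*651/(802*(12 + 401/651)) - 422141/51952 = -169674/(2*(401/651)*(8213/651)) - 422141/51952 = -169674/6586826/423801 - 422141/51952 = -169674*423801/6586826 - 422141/51952 = -35954005437/3293413 - 422141/51952 = -9786768456127/895808336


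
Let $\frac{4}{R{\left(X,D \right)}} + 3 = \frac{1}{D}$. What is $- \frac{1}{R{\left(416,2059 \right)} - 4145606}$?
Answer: $\frac{1544}{6400817723} \approx 2.4122 \cdot 10^{-7}$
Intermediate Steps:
$R{\left(X,D \right)} = \frac{4}{-3 + \frac{1}{D}}$
$- \frac{1}{R{\left(416,2059 \right)} - 4145606} = - \frac{1}{\left(-4\right) 2059 \frac{1}{-1 + 3 \cdot 2059} - 4145606} = - \frac{1}{\left(-4\right) 2059 \frac{1}{-1 + 6177} - 4145606} = - \frac{1}{\left(-4\right) 2059 \cdot \frac{1}{6176} - 4145606} = - \frac{1}{- \frac{2059}{1544} - 4145606} = - \frac{1}{- \frac{6400817723}{1544}} = \left(-1\right) \left(- \frac{1544}{6400817723}\right) = \frac{1544}{6400817723}$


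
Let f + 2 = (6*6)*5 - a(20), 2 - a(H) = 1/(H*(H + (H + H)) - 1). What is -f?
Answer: -211025/1199 ≈ -176.00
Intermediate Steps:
a(H) = 2 - 1/(-1 + 3*H²) (a(H) = 2 - 1/(H*(H + (H + H)) - 1) = 2 - 1/(H*(H + 2*H) - 1) = 2 - 1/(H*(3*H) - 1) = 2 - 1/(3*H² - 1) = 2 - 1/(-1 + 3*H²))
f = 211025/1199 (f = -2 + ((6*6)*5 - 3*(-1 + 2*20²)/(-1 + 3*20²)) = -2 + (36*5 - 3*(-1 + 2*400)/(-1 + 3*400)) = -2 + (180 - 3*(-1 + 800)/(-1 + 1200)) = -2 + (180 - 3*799/1199) = -2 + (180 - 1*2397/1199) = -2 + (180 - 2397/1199) = -2 + 213423/1199 = 211025/1199 ≈ 176.00)
-f = -1*211025/1199 = -211025/1199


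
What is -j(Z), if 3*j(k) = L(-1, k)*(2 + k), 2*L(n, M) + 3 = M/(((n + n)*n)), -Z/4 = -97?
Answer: -12415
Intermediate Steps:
Z = 388 (Z = -4*(-97) = 388)
L(n, M) = -3/2 + M/(4*n²) (L(n, M) = -3/2 + (M/(((n + n)*n)))/2 = -3/2 + (M/(((2*n)*n)))/2 = -3/2 + (M/((2*n²)))/2 = -3/2 + (M*(1/(2*n²)))/2 = -3/2 + (M/(2*n²))/2 = -3/2 + M/(4*n²))
j(k) = (2 + k)*(-3/2 + k/4)/3 (j(k) = ((-3/2 + (¼)*k/(-1)²)*(2 + k))/3 = ((-3/2 + (¼)*k*1)*(2 + k))/3 = ((-3/2 + k/4)*(2 + k))/3 = ((2 + k)*(-3/2 + k/4))/3 = (2 + k)*(-3/2 + k/4)/3)
-j(Z) = -(-6 + 388)*(2 + 388)/12 = -382*390/12 = -1*12415 = -12415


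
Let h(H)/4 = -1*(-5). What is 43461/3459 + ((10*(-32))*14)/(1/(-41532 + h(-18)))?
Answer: 214427759767/1153 ≈ 1.8597e+8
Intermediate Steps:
h(H) = 20 (h(H) = 4*(-1*(-5)) = 4*5 = 20)
43461/3459 + ((10*(-32))*14)/(1/(-41532 + h(-18))) = 43461/3459 + ((10*(-32))*14)/(1/(-41532 + 20)) = 43461*(1/3459) + (-320*14)/(1/(-41512)) = 14487/1153 - 4480/(-1/41512) = 14487/1153 - 4480*(-41512) = 14487/1153 + 185973760 = 214427759767/1153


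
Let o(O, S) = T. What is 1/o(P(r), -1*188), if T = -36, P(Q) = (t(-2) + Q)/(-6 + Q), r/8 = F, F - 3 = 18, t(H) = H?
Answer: -1/36 ≈ -0.027778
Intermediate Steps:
F = 21 (F = 3 + 18 = 21)
r = 168 (r = 8*21 = 168)
P(Q) = (-2 + Q)/(-6 + Q)
o(O, S) = -36
1/o(P(r), -1*188) = 1/(-36) = -1/36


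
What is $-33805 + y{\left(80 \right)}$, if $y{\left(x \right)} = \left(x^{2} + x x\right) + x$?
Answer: $-20925$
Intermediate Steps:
$y{\left(x \right)} = x + 2 x^{2}$ ($y{\left(x \right)} = \left(x^{2} + x^{2}\right) + x = 2 x^{2} + x = x + 2 x^{2}$)
$-33805 + y{\left(80 \right)} = -33805 + 80 \left(1 + 2 \cdot 80\right) = -33805 + 80 \left(1 + 160\right) = -33805 + 80 \cdot 161 = -33805 + 12880 = -20925$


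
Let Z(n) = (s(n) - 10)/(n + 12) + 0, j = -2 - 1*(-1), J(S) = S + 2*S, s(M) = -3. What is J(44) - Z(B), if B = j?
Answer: 1465/11 ≈ 133.18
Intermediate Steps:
J(S) = 3*S
j = -1 (j = -2 + 1 = -1)
B = -1
Z(n) = -13/(12 + n) (Z(n) = (-3 - 10)/(n + 12) + 0 = -13/(12 + n) + 0 = -13/(12 + n))
J(44) - Z(B) = 3*44 - (-13)/(12 - 1) = 132 - (-13)/11 = 132 - 1*(-13/11) = 132 + 13/11 = 1465/11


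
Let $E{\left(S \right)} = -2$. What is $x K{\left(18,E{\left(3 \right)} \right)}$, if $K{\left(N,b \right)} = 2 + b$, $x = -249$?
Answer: $0$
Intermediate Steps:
$x K{\left(18,E{\left(3 \right)} \right)} = - 249 \left(2 - 2\right) = \left(-249\right) 0 = 0$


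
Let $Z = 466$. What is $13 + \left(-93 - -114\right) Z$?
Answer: $9799$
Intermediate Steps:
$13 + \left(-93 - -114\right) Z = 13 + \left(-93 - -114\right) 466 = 13 + \left(-93 + 114\right) 466 = 13 + 21 \cdot 466 = 13 + 9786 = 9799$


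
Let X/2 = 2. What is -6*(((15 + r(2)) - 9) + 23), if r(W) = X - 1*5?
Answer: -168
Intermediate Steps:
X = 4 (X = 2*2 = 4)
r(W) = -1 (r(W) = 4 - 1*5 = 4 - 5 = -1)
-6*(((15 + r(2)) - 9) + 23) = -6*(((15 - 1) - 9) + 23) = -6*((14 - 9) + 23) = -6*(5 + 23) = -6*28 = -168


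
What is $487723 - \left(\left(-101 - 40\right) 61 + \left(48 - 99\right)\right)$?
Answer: $496375$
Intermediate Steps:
$487723 - \left(\left(-101 - 40\right) 61 + \left(48 - 99\right)\right) = 487723 - \left(\left(-101 - 40\right) 61 - 51\right) = 487723 - \left(\left(-141\right) 61 - 51\right) = 487723 - \left(-8601 - 51\right) = 487723 - -8652 = 487723 + 8652 = 496375$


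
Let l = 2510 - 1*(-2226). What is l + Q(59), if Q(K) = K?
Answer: 4795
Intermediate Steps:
l = 4736 (l = 2510 + 2226 = 4736)
l + Q(59) = 4736 + 59 = 4795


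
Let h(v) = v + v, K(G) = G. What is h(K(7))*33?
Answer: 462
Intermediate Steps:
h(v) = 2*v
h(K(7))*33 = (2*7)*33 = 14*33 = 462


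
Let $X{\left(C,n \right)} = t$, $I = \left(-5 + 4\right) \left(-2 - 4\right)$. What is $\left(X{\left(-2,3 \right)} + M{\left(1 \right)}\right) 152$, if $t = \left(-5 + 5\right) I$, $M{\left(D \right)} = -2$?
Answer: $-304$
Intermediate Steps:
$I = 6$ ($I = - (-2 - 4) = \left(-1\right) \left(-6\right) = 6$)
$t = 0$ ($t = \left(-5 + 5\right) 6 = 0 \cdot 6 = 0$)
$X{\left(C,n \right)} = 0$
$\left(X{\left(-2,3 \right)} + M{\left(1 \right)}\right) 152 = \left(0 - 2\right) 152 = \left(-2\right) 152 = -304$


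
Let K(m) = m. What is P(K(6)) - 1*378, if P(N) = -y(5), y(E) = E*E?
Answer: -403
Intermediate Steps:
y(E) = E**2
P(N) = -25 (P(N) = -1*5**2 = -1*25 = -25)
P(K(6)) - 1*378 = -25 - 1*378 = -25 - 378 = -403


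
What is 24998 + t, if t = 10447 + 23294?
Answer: 58739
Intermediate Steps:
t = 33741
24998 + t = 24998 + 33741 = 58739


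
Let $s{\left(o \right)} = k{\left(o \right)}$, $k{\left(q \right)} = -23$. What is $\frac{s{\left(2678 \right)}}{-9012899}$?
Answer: $\frac{23}{9012899} \approx 2.5519 \cdot 10^{-6}$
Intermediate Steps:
$s{\left(o \right)} = -23$
$\frac{s{\left(2678 \right)}}{-9012899} = - \frac{23}{-9012899} = \left(-23\right) \left(- \frac{1}{9012899}\right) = \frac{23}{9012899}$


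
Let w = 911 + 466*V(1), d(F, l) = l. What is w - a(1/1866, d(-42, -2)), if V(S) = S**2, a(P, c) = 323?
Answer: 1054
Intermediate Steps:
w = 1377 (w = 911 + 466*1**2 = 911 + 466*1 = 911 + 466 = 1377)
w - a(1/1866, d(-42, -2)) = 1377 - 1*323 = 1377 - 323 = 1054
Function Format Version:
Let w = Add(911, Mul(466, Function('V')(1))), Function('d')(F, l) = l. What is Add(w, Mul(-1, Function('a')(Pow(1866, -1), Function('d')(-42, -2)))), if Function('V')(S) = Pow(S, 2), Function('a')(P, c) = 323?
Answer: 1054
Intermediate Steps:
w = 1377 (w = Add(911, Mul(466, Pow(1, 2))) = Add(911, Mul(466, 1)) = Add(911, 466) = 1377)
Add(w, Mul(-1, Function('a')(Pow(1866, -1), Function('d')(-42, -2)))) = Add(1377, Mul(-1, 323)) = Add(1377, -323) = 1054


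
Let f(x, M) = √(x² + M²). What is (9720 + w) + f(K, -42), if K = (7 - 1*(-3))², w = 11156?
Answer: 20876 + 2*√2941 ≈ 20984.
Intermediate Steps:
K = 100 (K = (7 + 3)² = 10² = 100)
f(x, M) = √(M² + x²)
(9720 + w) + f(K, -42) = (9720 + 11156) + √((-42)² + 100²) = 20876 + √(1764 + 10000) = 20876 + √11764 = 20876 + 2*√2941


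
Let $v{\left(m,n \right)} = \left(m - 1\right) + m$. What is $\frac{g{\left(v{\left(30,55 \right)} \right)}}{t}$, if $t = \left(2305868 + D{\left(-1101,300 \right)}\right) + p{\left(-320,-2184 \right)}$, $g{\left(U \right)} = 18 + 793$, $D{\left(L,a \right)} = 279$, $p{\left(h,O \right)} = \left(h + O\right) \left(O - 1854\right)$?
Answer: $\frac{811}{12417299} \approx 6.5312 \cdot 10^{-5}$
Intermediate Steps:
$p{\left(h,O \right)} = \left(-1854 + O\right) \left(O + h\right)$ ($p{\left(h,O \right)} = \left(O + h\right) \left(-1854 + O\right) = \left(-1854 + O\right) \left(O + h\right)$)
$v{\left(m,n \right)} = -1 + 2 m$ ($v{\left(m,n \right)} = \left(-1 + m\right) + m = -1 + 2 m$)
$g{\left(U \right)} = 811$
$t = 12417299$ ($t = \left(2305868 + 279\right) - \left(-5341296 - 4769856\right) = 2306147 + \left(4769856 + 4049136 + 593280 + 698880\right) = 2306147 + 10111152 = 12417299$)
$\frac{g{\left(v{\left(30,55 \right)} \right)}}{t} = \frac{811}{12417299}$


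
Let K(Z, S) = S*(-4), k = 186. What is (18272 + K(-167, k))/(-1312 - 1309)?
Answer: -17528/2621 ≈ -6.6875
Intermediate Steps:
K(Z, S) = -4*S
(18272 + K(-167, k))/(-1312 - 1309) = (18272 - 4*186)/(-1312 - 1309) = (18272 - 744)/(-2621) = 17528*(-1/2621) = -17528/2621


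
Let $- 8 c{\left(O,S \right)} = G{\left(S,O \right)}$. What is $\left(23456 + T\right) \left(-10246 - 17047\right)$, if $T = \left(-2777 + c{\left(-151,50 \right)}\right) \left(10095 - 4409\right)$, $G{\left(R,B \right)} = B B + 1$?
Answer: $\frac{1745282954275}{2} \approx 8.7264 \cdot 10^{11}$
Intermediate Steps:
$G{\left(R,B \right)} = 1 + B^{2}$ ($G{\left(R,B \right)} = B^{2} + 1 = 1 + B^{2}$)
$c{\left(O,S \right)} = - \frac{1}{8} - \frac{O^{2}}{8}$ ($c{\left(O,S \right)} = - \frac{1 + O^{2}}{8} = - \frac{1}{8} - \frac{O^{2}}{8}$)
$T = - \frac{63993087}{2}$ ($T = \left(-2777 - \left(\frac{1}{8} + \frac{\left(-151\right)^{2}}{8}\right)\right) \left(10095 - 4409\right) = \left(-2777 - \frac{11401}{4}\right) 5686 = \left(- \frac{22509}{4}\right) 5686 = - \frac{63993087}{2} \approx -3.1997 \cdot 10^{7}$)
$\left(23456 + T\right) \left(-10246 - 17047\right) = \left(23456 - \frac{63993087}{2}\right) \left(-10246 - 17047\right) = \left(- \frac{63946175}{2}\right) \left(-27293\right) = \frac{1745282954275}{2}$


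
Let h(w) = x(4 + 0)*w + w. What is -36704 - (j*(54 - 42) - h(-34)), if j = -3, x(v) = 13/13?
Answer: -36736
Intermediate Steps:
x(v) = 1 (x(v) = 13*(1/13) = 1)
h(w) = 2*w (h(w) = 1*w + w = w + w = 2*w)
-36704 - (j*(54 - 42) - h(-34)) = -36704 - (-3*(54 - 42) - 2*(-34)) = -36704 - (-3*12 - 1*(-68)) = -36704 - (-36 + 68) = -36704 - 1*32 = -36704 - 32 = -36736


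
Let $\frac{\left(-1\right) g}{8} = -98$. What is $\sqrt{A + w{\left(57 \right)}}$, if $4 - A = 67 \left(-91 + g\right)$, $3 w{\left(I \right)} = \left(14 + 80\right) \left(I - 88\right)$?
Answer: $\frac{i \sqrt{426585}}{3} \approx 217.71 i$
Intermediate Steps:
$g = 784$ ($g = \left(-8\right) \left(-98\right) = 784$)
$w{\left(I \right)} = - \frac{8272}{3} + \frac{94 I}{3}$ ($w{\left(I \right)} = \frac{\left(14 + 80\right) \left(I - 88\right)}{3} = \frac{94 \left(-88 + I\right)}{3} = \frac{-8272 + 94 I}{3} = - \frac{8272}{3} + \frac{94 I}{3}$)
$A = -46427$ ($A = 4 - 67 \left(-91 + 784\right) = 4 - 67 \cdot 693 = 4 - 46431 = -46427$)
$\sqrt{A + w{\left(57 \right)}} = \sqrt{-46427 + \left(- \frac{8272}{3} + \frac{94}{3} \cdot 57\right)} = \sqrt{-46427 + \left(- \frac{8272}{3} + 1786\right)} = \sqrt{-46427 - \frac{2914}{3}} = \sqrt{- \frac{142195}{3}} = \frac{i \sqrt{426585}}{3}$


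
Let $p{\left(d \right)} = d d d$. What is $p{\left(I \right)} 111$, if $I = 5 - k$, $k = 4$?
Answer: $111$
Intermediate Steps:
$I = 1$ ($I = 5 - 4 = 1$)
$p{\left(d \right)} = d^{3}$ ($p{\left(d \right)} = d^{2} d = d^{3}$)
$p{\left(I \right)} 111 = 1^{3} \cdot 111 = 1 \cdot 111 = 111$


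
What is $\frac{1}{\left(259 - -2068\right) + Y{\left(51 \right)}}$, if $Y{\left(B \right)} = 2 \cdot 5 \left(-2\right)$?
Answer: $\frac{1}{2307} \approx 0.00043346$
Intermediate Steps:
$Y{\left(B \right)} = -20$ ($Y{\left(B \right)} = 10 \left(-2\right) = -20$)
$\frac{1}{\left(259 - -2068\right) + Y{\left(51 \right)}} = \frac{1}{\left(259 - -2068\right) - 20} = \frac{1}{\left(259 + 2068\right) - 20} = \frac{1}{2327 - 20} = \frac{1}{2307}$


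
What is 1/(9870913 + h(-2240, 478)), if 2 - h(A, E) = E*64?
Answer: 1/9840323 ≈ 1.0162e-7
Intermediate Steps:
h(A, E) = 2 - 64*E (h(A, E) = 2 - E*64 = 2 - 64*E)
1/(9870913 + h(-2240, 478)) = 1/(9870913 + (2 - 64*478)) = 1/(9870913 + (2 - 30592)) = 1/(9870913 - 30590) = 1/9840323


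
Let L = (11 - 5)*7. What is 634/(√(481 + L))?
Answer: 634*√523/523 ≈ 27.723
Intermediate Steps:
L = 42 (L = 6*7 = 42)
634/(√(481 + L)) = 634/(√(481 + 42)) = 634/(√523) = 634*(√523/523) = 634*√523/523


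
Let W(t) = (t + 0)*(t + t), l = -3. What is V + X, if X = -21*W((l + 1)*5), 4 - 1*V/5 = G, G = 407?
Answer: -6215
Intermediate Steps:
V = -2015 (V = 20 - 5*407 = 20 - 2035 = -2015)
W(t) = 2*t² (W(t) = t*(2*t) = 2*t²)
X = -4200 (X = -42*((-3 + 1)*5)² = -42*(-2*5)² = -42*(-10)² = -42*100 = -21*200 = -4200)
V + X = -2015 - 4200 = -6215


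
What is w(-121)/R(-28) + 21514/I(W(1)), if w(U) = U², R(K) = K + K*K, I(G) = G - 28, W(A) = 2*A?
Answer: -7941959/9828 ≈ -808.09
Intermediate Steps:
I(G) = -28 + G
R(K) = K + K²
w(-121)/R(-28) + 21514/I(W(1)) = (-121)²/((-28*(1 - 28))) + 21514/(-28 + 2*1) = 14641/((-28*(-27))) + 21514/(-28 + 2) = 14641/756 + 21514/(-26) = 14641*(1/756) + 21514*(-1/26) = 14641/756 - 10757/13 = -7941959/9828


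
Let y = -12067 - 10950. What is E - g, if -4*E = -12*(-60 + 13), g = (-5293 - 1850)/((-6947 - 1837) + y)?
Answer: -4491084/31801 ≈ -141.22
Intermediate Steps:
y = -23017
g = 7143/31801 (g = (-5293 - 1850)/((-6947 - 1837) - 23017) = -7143/(-8784 - 23017) = -7143/(-31801) = -7143*(-1/31801) = 7143/31801 ≈ 0.22462)
E = -141 (E = -(-3)*(-60 + 13) = -(-3)*(-47) = -¼*564 = -141)
E - g = -141 - 1*7143/31801 = -141 - 7143/31801 = -4491084/31801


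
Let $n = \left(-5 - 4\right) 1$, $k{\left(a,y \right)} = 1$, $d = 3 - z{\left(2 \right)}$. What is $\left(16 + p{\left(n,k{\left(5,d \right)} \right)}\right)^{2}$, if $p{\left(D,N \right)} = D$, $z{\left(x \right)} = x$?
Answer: $49$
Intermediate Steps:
$d = 1$ ($d = 3 - 2 = 1$)
$n = -9$ ($n = \left(-9\right) 1 = -9$)
$\left(16 + p{\left(n,k{\left(5,d \right)} \right)}\right)^{2} = \left(16 - 9\right)^{2} = 7^{2} = 49$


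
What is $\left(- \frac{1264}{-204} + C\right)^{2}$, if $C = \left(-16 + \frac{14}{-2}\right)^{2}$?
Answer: $\frac{745017025}{2601} \approx 2.8644 \cdot 10^{5}$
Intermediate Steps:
$C = 529$ ($C = \left(-16 + 14 \left(- \frac{1}{2}\right)\right)^{2} = \left(-16 - 7\right)^{2} = \left(-23\right)^{2} = 529$)
$\left(- \frac{1264}{-204} + C\right)^{2} = \left(- \frac{1264}{-204} + 529\right)^{2} = \left(\left(-1264\right) \left(- \frac{1}{204}\right) + 529\right)^{2} = \left(\frac{316}{51} + 529\right)^{2} = \left(\frac{27295}{51}\right)^{2} = \frac{745017025}{2601}$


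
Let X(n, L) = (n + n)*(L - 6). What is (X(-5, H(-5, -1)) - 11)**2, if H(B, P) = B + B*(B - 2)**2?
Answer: 6497401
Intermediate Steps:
H(B, P) = B + B*(-2 + B)**2
X(n, L) = 2*n*(-6 + L) (X(n, L) = (2*n)*(-6 + L) = 2*n*(-6 + L))
(X(-5, H(-5, -1)) - 11)**2 = (2*(-5)*(-6 - 5*(1 + (-2 - 5)**2)) - 11)**2 = (2*(-5)*(-6 - 5*(1 + (-7)**2)) - 11)**2 = (2*(-5)*(-6 - 5*(1 + 49)) - 11)**2 = (2*(-5)*(-6 - 5*50) - 11)**2 = (2*(-5)*(-6 - 250) - 11)**2 = (2*(-5)*(-256) - 11)**2 = (2560 - 11)**2 = 2549**2 = 6497401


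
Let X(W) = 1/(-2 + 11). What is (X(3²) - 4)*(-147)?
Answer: 1715/3 ≈ 571.67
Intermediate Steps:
X(W) = ⅑ (X(W) = 1/9 = ⅑)
(X(3²) - 4)*(-147) = (⅑ - 4)*(-147) = -35/9*(-147) = 1715/3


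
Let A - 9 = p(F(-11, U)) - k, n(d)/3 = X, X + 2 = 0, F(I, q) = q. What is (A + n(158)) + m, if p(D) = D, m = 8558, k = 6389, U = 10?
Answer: 2182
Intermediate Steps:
X = -2 (X = -2 + 0 = -2)
n(d) = -6 (n(d) = 3*(-2) = -6)
A = -6370 (A = 9 + (10 - 1*6389) = 9 + (10 - 6389) = 9 - 6379 = -6370)
(A + n(158)) + m = (-6370 - 6) + 8558 = -6376 + 8558 = 2182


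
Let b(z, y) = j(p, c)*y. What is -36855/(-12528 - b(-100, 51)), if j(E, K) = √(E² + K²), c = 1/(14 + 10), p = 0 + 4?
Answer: 29550044160/10042186463 - 5012280*√9217/10042186463 ≈ 2.8947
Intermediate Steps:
p = 4
c = 1/24 ≈ 0.041667
b(z, y) = y*√9217/24 (b(z, y) = √(4² + (1/24)²)*y = √(16 + 1/576)*y = √(9217/576)*y = (√9217/24)*y = y*√9217/24)
-36855/(-12528 - b(-100, 51)) = -36855/(-12528 - 51*√9217/24) = -36855/(-12528 - 17*√9217/8)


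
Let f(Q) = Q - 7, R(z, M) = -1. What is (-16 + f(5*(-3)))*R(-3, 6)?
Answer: 38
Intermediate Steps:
f(Q) = -7 + Q
(-16 + f(5*(-3)))*R(-3, 6) = (-16 + (-7 + 5*(-3)))*(-1) = (-16 + (-7 - 15))*(-1) = (-16 - 22)*(-1) = -38*(-1) = 38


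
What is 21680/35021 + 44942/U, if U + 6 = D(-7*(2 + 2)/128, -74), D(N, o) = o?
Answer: -786089691/1400840 ≈ -561.16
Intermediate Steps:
U = -80 (U = -6 - 74 = -80)
21680/35021 + 44942/U = 21680/35021 + 44942/(-80) = 21680*(1/35021) + 44942*(-1/80) = 21680/35021 - 22471/40 = -786089691/1400840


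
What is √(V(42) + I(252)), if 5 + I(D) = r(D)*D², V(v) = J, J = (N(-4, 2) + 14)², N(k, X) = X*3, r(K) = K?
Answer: √16003403 ≈ 4000.4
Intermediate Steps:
N(k, X) = 3*X
J = 400 (J = (3*2 + 14)² = (6 + 14)² = 20² = 400)
V(v) = 400
I(D) = -5 + D³ (I(D) = -5 + D*D² = -5 + D³)
√(V(42) + I(252)) = √(400 + (-5 + 252³)) = √(400 + (-5 + 16003008)) = √(400 + 16003003) = √16003403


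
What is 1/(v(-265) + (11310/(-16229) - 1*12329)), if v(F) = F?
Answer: -16229/204399336 ≈ -7.9399e-5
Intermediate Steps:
1/(v(-265) + (11310/(-16229) - 1*12329)) = 1/(-265 + (11310/(-16229) - 1*12329)) = 1/(-265 + (11310*(-1/16229) - 12329)) = 1/(-265 + (-11310/16229 - 12329)) = 1/(-265 - 200098651/16229) = 1/(-204399336/16229) = -16229/204399336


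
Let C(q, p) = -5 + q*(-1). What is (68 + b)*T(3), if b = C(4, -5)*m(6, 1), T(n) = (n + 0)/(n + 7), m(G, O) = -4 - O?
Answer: 339/10 ≈ 33.900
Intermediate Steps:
T(n) = n/(7 + n)
C(q, p) = -5 - q
b = 45 (b = (-5 - 1*4)*(-4 - 1*1) = (-5 - 4)*(-4 - 1) = -9*(-5) = 45)
(68 + b)*T(3) = (68 + 45)*(3/(7 + 3)) = 113*(3/10) = 339/10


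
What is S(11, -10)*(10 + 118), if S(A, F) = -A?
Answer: -1408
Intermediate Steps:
S(11, -10)*(10 + 118) = (-1*11)*(10 + 118) = -11*128 = -1408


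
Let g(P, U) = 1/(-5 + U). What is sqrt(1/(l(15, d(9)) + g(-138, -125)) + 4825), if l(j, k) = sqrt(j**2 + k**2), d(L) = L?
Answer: sqrt(-4695 + 1881750*sqrt(34))/sqrt(-1 + 390*sqrt(34)) ≈ 69.463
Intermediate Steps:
sqrt(1/(l(15, d(9)) + g(-138, -125)) + 4825) = sqrt(1/(sqrt(15**2 + 9**2) + 1/(-5 - 125)) + 4825) = sqrt(1/(sqrt(225 + 81) + 1/(-130)) + 4825) = sqrt(1/(sqrt(306) - 1/130) + 4825) = sqrt(1/(3*sqrt(34) - 1/130) + 4825) = sqrt(1/(-1/130 + 3*sqrt(34)) + 4825) = sqrt(4825 + 1/(-1/130 + 3*sqrt(34)))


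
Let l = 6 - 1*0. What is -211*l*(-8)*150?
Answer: 1519200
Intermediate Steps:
l = 6 (l = 6 + 0 = 6)
-211*l*(-8)*150 = -1266*(-8)*150 = -211*(-48)*150 = 10128*150 = 1519200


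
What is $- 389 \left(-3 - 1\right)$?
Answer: $1556$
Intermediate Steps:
$- 389 \left(-3 - 1\right) = \left(-389\right) \left(-4\right) = 1556$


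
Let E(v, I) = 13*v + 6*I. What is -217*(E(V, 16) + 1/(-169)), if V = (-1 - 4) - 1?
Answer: -659897/169 ≈ -3904.7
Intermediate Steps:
V = -6 (V = -5 - 1 = -6)
E(v, I) = 6*I + 13*v
-217*(E(V, 16) + 1/(-169)) = -217*((6*16 + 13*(-6)) + 1/(-169)) = -217*((96 - 78) - 1/169) = -217*(18 - 1/169) = -217*3041/169 = -659897/169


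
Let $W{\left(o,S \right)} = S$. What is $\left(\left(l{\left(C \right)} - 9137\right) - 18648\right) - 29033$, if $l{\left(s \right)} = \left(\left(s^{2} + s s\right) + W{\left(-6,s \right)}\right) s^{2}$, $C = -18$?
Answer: $147302$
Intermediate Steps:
$l{\left(s \right)} = s^{2} \left(s + 2 s^{2}\right)$ ($l{\left(s \right)} = \left(\left(s^{2} + s s\right) + s\right) s^{2} = \left(\left(s^{2} + s^{2}\right) + s\right) s^{2} = \left(2 s^{2} + s\right) s^{2} = \left(s + 2 s^{2}\right) s^{2} = s^{2} \left(s + 2 s^{2}\right)$)
$\left(\left(l{\left(C \right)} - 9137\right) - 18648\right) - 29033 = \left(\left(\left(-18\right)^{3} \left(1 + 2 \left(-18\right)\right) - 9137\right) - 18648\right) - 29033 = \left(\left(- 5832 \left(1 - 36\right) - 9137\right) - 18648\right) - 29033 = \left(\left(\left(-5832\right) \left(-35\right) - 9137\right) - 18648\right) - 29033 = \left(\left(204120 - 9137\right) - 18648\right) - 29033 = \left(194983 - 18648\right) - 29033 = 176335 - 29033 = 147302$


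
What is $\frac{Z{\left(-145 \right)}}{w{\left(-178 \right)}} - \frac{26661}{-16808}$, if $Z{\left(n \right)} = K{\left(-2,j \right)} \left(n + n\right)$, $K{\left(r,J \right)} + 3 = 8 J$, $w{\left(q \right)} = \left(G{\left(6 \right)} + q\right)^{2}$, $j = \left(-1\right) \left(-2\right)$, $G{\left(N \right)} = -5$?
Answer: $\frac{829484069}{562883112} \approx 1.4736$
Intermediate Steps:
$j = 2$
$w{\left(q \right)} = \left(-5 + q\right)^{2}$
$K{\left(r,J \right)} = -3 + 8 J$
$Z{\left(n \right)} = 26 n$ ($Z{\left(n \right)} = \left(-3 + 8 \cdot 2\right) \left(n + n\right) = \left(-3 + 16\right) 2 n = 13 \cdot 2 n = 26 n$)
$\frac{Z{\left(-145 \right)}}{w{\left(-178 \right)}} - \frac{26661}{-16808} = \frac{26 \left(-145\right)}{\left(-5 - 178\right)^{2}} - \frac{26661}{-16808} = - \frac{3770}{\left(-183\right)^{2}} - - \frac{26661}{16808} = - \frac{3770}{33489} + \frac{26661}{16808} = \frac{829484069}{562883112}$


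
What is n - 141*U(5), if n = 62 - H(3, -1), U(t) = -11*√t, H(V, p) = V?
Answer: 59 + 1551*√5 ≈ 3527.1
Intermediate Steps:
n = 59 (n = 62 - 1*3 = 62 - 3 = 59)
n - 141*U(5) = 59 - (-1551)*√5 = 59 + 1551*√5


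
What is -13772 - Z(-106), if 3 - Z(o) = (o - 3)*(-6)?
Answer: -13121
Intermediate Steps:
Z(o) = -15 + 6*o (Z(o) = 3 - (o - 3)*(-6) = 3 - (-3 + o)*(-6) = 3 - (18 - 6*o) = 3 + (-18 + 6*o) = -15 + 6*o)
-13772 - Z(-106) = -13772 - (-15 + 6*(-106)) = -13772 - (-15 - 636) = -13772 - 1*(-651) = -13772 + 651 = -13121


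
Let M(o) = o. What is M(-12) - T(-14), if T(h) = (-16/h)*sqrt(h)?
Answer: -12 - 8*I*sqrt(14)/7 ≈ -12.0 - 4.2762*I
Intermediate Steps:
T(h) = -16/sqrt(h)
M(-12) - T(-14) = -12 - (-16)/sqrt(-14) = -12 - (-16)*(-I*sqrt(14)/14) = -12 - 8*I*sqrt(14)/7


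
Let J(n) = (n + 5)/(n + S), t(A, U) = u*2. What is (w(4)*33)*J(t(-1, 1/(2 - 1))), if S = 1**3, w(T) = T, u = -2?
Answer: -44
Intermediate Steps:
S = 1
t(A, U) = -4 (t(A, U) = -2*2 = -4)
J(n) = (5 + n)/(1 + n) (J(n) = (n + 5)/(n + 1) = (5 + n)/(1 + n))
(w(4)*33)*J(t(-1, 1/(2 - 1))) = (4*33)*((5 - 4)/(1 - 4)) = 132*(1/(-3)) = 132*(-1/3*1) = 132*(-1/3) = -44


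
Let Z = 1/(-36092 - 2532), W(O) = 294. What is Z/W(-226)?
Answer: -1/11355456 ≈ -8.8063e-8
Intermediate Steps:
Z = -1/38624 (Z = 1/(-38624) = -1/38624 ≈ -2.5891e-5)
Z/W(-226) = -1/38624/294 = -1/38624*1/294 = -1/11355456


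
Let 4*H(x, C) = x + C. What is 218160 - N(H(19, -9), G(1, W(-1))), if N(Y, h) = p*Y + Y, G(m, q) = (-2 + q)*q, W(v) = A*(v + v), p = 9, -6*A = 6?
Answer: 218135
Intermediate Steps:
A = -1 (A = -1/6*6 = -1)
W(v) = -2*v (W(v) = -(v + v) = -2*v)
H(x, C) = C/4 + x/4 (H(x, C) = (x + C)/4 = (C + x)/4 = C/4 + x/4)
G(m, q) = q*(-2 + q)
N(Y, h) = 10*Y (N(Y, h) = 9*Y + Y = 10*Y)
218160 - N(H(19, -9), G(1, W(-1))) = 218160 - 10*((1/4)*(-9) + (1/4)*19) = 218160 - 10*(-9/4 + 19/4) = 218160 - 10*5/2 = 218160 - 1*25 = 218160 - 25 = 218135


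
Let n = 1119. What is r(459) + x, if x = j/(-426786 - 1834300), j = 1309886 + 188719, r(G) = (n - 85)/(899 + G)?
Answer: 151428667/1535277394 ≈ 0.098633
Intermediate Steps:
r(G) = 1034/(899 + G) (r(G) = (1119 - 85)/(899 + G) = 1034/(899 + G))
j = 1498605
x = -1498605/2261086 (x = 1498605/(-426786 - 1834300) = 1498605/(-2261086) = 1498605*(-1/2261086) = -1498605/2261086 ≈ -0.66278)
r(459) + x = 1034/(899 + 459) - 1498605/2261086 = 1034/1358 - 1498605/2261086 = 1034*(1/1358) - 1498605/2261086 = 517/679 - 1498605/2261086 = 151428667/1535277394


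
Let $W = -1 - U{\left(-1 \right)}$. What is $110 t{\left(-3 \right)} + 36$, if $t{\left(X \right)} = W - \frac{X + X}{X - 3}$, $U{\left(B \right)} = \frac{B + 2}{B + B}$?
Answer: $-129$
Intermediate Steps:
$U{\left(B \right)} = \frac{2 + B}{2 B}$
$W = - \frac{1}{2}$ ($W = -1 - \frac{2 - 1}{2 \left(-1\right)} = -1 - \frac{1}{2} \left(-1\right) 1 = -1 - - \frac{1}{2} = -1 + \frac{1}{2} = - \frac{1}{2} \approx -0.5$)
$t{\left(X \right)} = - \frac{1}{2} - \frac{2 X}{-3 + X}$ ($t{\left(X \right)} = - \frac{1}{2} - \frac{X + X}{X - 3} = - \frac{1}{2} - \frac{2 X}{-3 + X}$)
$110 t{\left(-3 \right)} + 36 = 110 \frac{3 - -15}{2 \left(-3 - 3\right)} + 36 = 110 \frac{3 + 15}{2 \left(-6\right)} + 36 = 110 \cdot \frac{1}{2} \left(- \frac{1}{6}\right) 18 + 36 = 110 \left(- \frac{3}{2}\right) + 36 = -165 + 36 = -129$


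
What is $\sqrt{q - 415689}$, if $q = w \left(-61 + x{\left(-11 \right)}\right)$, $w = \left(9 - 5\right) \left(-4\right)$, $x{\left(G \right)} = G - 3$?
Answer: $i \sqrt{414489} \approx 643.81 i$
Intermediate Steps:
$x{\left(G \right)} = -3 + G$
$w = -16$ ($w = 4 \left(-4\right) = -16$)
$q = 1200$ ($q = - 16 \left(-61 - 14\right) = \left(-16\right) \left(-75\right) = 1200$)
$\sqrt{q - 415689} = \sqrt{1200 - 415689} = \sqrt{-414489} = i \sqrt{414489}$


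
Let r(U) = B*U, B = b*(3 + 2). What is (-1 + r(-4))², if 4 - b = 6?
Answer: 1521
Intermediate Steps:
b = -2 (b = 4 - 1*6 = 4 - 6 = -2)
B = -10 (B = -2*(3 + 2) = -2*5 = -10)
r(U) = -10*U
(-1 + r(-4))² = (-1 - 10*(-4))² = (-1 + 40)² = 39² = 1521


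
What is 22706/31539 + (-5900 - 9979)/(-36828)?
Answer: 148558261/129057588 ≈ 1.1511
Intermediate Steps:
22706/31539 + (-5900 - 9979)/(-36828) = 22706*(1/31539) - 15879*(-1/36828) = 22706/31539 + 5293/12276 = 148558261/129057588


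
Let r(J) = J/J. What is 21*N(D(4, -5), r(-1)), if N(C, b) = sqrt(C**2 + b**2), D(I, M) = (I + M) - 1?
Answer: 21*sqrt(5) ≈ 46.957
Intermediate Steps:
r(J) = 1
D(I, M) = -1 + I + M
21*N(D(4, -5), r(-1)) = 21*sqrt((-1 + 4 - 5)**2 + 1**2) = 21*sqrt((-2)**2 + 1) = 21*sqrt(4 + 1) = 21*sqrt(5)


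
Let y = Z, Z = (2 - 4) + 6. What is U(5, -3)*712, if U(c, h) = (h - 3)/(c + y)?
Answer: -1424/3 ≈ -474.67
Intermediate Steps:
Z = 4 (Z = -2 + 6 = 4)
y = 4
U(c, h) = (-3 + h)/(4 + c) (U(c, h) = (h - 3)/(c + 4) = (-3 + h)/(4 + c))
U(5, -3)*712 = ((-3 - 3)/(4 + 5))*712 = (-6/9)*712 = ((⅑)*(-6))*712 = -⅔*712 = -1424/3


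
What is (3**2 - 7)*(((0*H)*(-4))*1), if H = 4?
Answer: 0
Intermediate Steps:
(3**2 - 7)*(((0*H)*(-4))*1) = (3**2 - 7)*(((0*4)*(-4))*1) = (9 - 7)*((0*(-4))*1) = 2*(0*1) = 2*0 = 0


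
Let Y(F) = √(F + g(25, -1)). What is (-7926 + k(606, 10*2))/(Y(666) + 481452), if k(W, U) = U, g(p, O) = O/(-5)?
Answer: -19031797560/1158980138189 + 7906*√16655/1158980138189 ≈ -0.016420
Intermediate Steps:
g(p, O) = -O/5 (g(p, O) = O*(-⅕) = -O/5)
Y(F) = √(⅕ + F) (Y(F) = √(F - ⅕*(-1)) = √(F + ⅕) = √(⅕ + F))
(-7926 + k(606, 10*2))/(Y(666) + 481452) = (-7926 + 10*2)/(√(5 + 25*666)/5 + 481452) = (-7926 + 20)/(√(5 + 16650)/5 + 481452) = -7906/(√16655/5 + 481452) = -7906/(481452 + √16655/5)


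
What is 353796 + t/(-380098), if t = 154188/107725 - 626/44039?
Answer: 318986614146399380359/901611703212475 ≈ 3.5380e+5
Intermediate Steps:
t = 6722849482/4744101275 (t = 154188*(1/107725) - 626*1/44039 = 154188/107725 - 626/44039 = 6722849482/4744101275 ≈ 1.4171)
353796 + t/(-380098) = 353796 + (6722849482/4744101275)/(-380098) = 353796 + (6722849482/4744101275)*(-1/380098) = 353796 - 3361424741/901611703212475 = 318986614146399380359/901611703212475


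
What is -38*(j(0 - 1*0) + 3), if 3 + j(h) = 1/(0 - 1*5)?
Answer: 38/5 ≈ 7.6000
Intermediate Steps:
j(h) = -16/5 (j(h) = -3 + 1/(0 - 1*5) = -3 + 1/(0 - 5) = -3 + 1/(-5) = -3 - 1/5 = -16/5)
-38*(j(0 - 1*0) + 3) = -38*(-16/5 + 3) = -38*(-1/5) = 38/5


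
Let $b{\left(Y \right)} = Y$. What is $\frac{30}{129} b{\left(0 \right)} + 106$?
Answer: $106$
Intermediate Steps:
$\frac{30}{129} b{\left(0 \right)} + 106 = \frac{30}{129} \cdot 0 + 106 = 30 \cdot \frac{1}{129} \cdot 0 + 106 = \frac{10}{43} \cdot 0 + 106 = 0 + 106 = 106$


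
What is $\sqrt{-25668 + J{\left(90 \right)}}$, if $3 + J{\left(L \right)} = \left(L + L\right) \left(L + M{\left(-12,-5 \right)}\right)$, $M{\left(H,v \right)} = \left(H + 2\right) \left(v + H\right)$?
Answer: $\sqrt{21129} \approx 145.36$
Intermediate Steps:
$M{\left(H,v \right)} = \left(2 + H\right) \left(H + v\right)$
$J{\left(L \right)} = -3 + 2 L \left(170 + L\right)$ ($J{\left(L \right)} = -3 + \left(L + L\right) \left(L + \left(\left(-12\right)^{2} + 2 \left(-12\right) + 2 \left(-5\right) - -60\right)\right) = -3 + 2 L \left(L + \left(144 - 24 - 10 + 60\right)\right) = -3 + 2 L \left(L + 170\right) = -3 + 2 L \left(170 + L\right)$)
$\sqrt{-25668 + J{\left(90 \right)}} = \sqrt{-25668 + \left(-3 + 2 \cdot 90^{2} + 340 \cdot 90\right)} = \sqrt{-25668 + \left(-3 + 2 \cdot 8100 + 30600\right)} = \sqrt{-25668 + \left(-3 + 16200 + 30600\right)} = \sqrt{-25668 + 46797} = \sqrt{21129}$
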